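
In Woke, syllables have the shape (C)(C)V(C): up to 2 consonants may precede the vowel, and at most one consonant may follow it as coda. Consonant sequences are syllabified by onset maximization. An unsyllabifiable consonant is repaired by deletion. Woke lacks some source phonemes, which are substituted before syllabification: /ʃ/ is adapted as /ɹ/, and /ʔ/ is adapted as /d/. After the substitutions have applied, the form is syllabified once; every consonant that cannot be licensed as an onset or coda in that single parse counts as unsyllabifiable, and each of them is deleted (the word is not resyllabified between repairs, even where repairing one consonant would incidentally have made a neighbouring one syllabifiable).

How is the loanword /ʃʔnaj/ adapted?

dnaj

Substitution: /ʃ/ → /ɹ/, /ʔ/ → /d/, giving /ɹdnaj/.
Under (C)(C)V(C), the unsyllabifiable consonants are /ɹ/ (at most one coda consonant is licensed; onsets may contain at most 2 consonants).
Each unlicensed consonant is deleted: /ɹ/.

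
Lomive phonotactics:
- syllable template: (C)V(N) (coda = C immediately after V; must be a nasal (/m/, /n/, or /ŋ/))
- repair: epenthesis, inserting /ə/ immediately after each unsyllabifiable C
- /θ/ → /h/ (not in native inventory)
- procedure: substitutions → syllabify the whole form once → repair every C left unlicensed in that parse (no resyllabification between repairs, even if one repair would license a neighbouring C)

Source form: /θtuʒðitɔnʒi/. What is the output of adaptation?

hətuʒəðitɔnʒi

Substitution: /θ/ → /h/, giving /htuʒðitɔnʒi/.
The consonants /h/, /ʒ/ cannot be parsed into a legal (C)V(N) syllable (only a nasal (/m/, /n/, or /ŋ/) is licensed in coda position; onsets are limited to one consonant).
Each unlicensed consonant becomes the onset of a new syllable: /h/ → /hə/, /ʒ/ → /ʒə/.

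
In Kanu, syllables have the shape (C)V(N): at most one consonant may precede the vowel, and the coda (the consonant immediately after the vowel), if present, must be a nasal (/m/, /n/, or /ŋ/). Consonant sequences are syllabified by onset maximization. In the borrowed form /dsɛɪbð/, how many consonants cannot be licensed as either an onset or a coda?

Syllabifying with onset maximization leaves /d/, /b/, /ð/ stranded (only a nasal (/m/, /n/, or /ŋ/) is licensed in coda position; onsets are limited to one consonant).

3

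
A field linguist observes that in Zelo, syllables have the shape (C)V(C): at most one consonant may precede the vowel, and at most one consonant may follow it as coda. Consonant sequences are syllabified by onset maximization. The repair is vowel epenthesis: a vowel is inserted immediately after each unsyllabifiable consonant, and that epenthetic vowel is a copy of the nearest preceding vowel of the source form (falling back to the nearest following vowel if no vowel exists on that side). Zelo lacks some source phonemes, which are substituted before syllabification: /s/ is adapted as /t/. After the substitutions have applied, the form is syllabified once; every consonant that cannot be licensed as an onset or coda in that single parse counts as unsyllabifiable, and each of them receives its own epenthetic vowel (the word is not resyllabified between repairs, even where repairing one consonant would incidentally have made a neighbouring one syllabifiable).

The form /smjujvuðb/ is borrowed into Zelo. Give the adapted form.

tumujujvuðbu

Substitution: /s/ → /t/, giving /tmjujvuðb/.
Under (C)V(C), the unsyllabifiable consonants are /t/, /m/, /b/ (at most one coda consonant is licensed; onsets are limited to one consonant).
Epenthesis after each stranded consonant: /t/ → /tu/, /m/ → /mu/, /b/ → /bu/.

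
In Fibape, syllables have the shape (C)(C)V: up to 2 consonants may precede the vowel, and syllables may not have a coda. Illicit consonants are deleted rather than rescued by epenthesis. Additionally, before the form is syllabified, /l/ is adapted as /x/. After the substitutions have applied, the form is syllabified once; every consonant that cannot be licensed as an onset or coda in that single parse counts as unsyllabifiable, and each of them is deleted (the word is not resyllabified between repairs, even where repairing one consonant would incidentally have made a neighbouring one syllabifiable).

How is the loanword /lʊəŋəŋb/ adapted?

xʊəŋə

Substitution: /l/ → /x/, giving /xʊəŋəŋb/.
Syllabifying with onset maximization leaves /ŋ/, /b/ stranded (no codas are permitted; onsets may contain at most 2 consonants).
Deleting the stranded consonants removes /ŋ/, /b/.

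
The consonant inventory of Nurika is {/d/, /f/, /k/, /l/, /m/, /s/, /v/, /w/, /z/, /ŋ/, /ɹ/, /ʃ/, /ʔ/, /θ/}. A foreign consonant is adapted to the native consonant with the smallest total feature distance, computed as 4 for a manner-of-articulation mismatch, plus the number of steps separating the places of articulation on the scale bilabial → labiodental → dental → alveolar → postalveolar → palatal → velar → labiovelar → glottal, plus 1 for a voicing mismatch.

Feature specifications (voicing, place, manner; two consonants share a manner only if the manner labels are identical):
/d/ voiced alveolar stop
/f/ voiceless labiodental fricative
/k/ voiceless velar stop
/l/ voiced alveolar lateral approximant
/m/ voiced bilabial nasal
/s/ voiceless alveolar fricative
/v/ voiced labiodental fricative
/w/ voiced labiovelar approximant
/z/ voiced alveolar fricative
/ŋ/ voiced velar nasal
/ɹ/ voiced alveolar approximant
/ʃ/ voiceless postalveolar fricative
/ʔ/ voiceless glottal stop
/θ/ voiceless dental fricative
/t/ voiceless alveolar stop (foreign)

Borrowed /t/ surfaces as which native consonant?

/d/ is closest: same manner (stop), place distance 0 (alveolar→alveolar), voicing differs (+1); total 1. Next closest is /k/ at distance 3.

d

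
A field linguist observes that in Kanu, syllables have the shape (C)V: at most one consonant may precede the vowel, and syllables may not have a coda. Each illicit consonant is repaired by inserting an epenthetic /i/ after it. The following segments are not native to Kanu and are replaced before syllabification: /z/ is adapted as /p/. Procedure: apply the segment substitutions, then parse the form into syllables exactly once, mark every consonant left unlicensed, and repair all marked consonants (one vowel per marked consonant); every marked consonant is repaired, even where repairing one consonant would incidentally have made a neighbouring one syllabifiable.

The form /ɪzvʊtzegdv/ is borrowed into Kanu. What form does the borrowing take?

ɪpivʊtipegidivi

Substitution: /z/ → /p/, giving /ɪpvʊtpegdv/.
The consonants /p/, /t/, /g/, /d/, /v/ cannot be parsed into a legal (C)V syllable (no codas are permitted; onsets are limited to one consonant).
Epenthesis after each stranded consonant: /p/ → /pi/, /t/ → /ti/, /g/ → /gi/, /d/ → /di/, /v/ → /vi/.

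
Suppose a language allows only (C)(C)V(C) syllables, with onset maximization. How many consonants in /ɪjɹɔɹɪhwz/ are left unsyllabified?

2

Syllabifying with onset maximization leaves /w/, /z/ stranded (at most one coda consonant is licensed; onsets may contain at most 2 consonants).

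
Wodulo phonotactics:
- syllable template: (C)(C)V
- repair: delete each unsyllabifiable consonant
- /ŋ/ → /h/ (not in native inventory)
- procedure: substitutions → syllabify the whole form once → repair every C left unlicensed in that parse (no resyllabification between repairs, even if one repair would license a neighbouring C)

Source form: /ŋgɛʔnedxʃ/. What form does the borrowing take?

Substitution: /ŋ/ → /h/, giving /hgɛʔnedxʃ/.
Syllabifying with onset maximization leaves /d/, /x/, /ʃ/ stranded (no codas are permitted; onsets may contain at most 2 consonants).
Deleting the stranded consonants removes /d/, /x/, /ʃ/.

hgɛʔne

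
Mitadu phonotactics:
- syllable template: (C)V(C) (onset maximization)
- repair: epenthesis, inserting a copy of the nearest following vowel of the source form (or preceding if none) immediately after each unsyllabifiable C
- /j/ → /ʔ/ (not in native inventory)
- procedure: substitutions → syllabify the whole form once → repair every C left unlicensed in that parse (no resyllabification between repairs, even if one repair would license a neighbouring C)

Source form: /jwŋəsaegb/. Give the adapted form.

ʔəwəŋəsaegbe

Substitution: /j/ → /ʔ/, giving /ʔwŋəsaegb/.
Under (C)V(C), the unsyllabifiable consonants are /ʔ/, /w/, /b/ (at most one coda consonant is licensed; onsets are limited to one consonant).
Each unlicensed consonant becomes the onset of a new syllable: /ʔ/ → /ʔə/, /w/ → /wə/, /b/ → /be/.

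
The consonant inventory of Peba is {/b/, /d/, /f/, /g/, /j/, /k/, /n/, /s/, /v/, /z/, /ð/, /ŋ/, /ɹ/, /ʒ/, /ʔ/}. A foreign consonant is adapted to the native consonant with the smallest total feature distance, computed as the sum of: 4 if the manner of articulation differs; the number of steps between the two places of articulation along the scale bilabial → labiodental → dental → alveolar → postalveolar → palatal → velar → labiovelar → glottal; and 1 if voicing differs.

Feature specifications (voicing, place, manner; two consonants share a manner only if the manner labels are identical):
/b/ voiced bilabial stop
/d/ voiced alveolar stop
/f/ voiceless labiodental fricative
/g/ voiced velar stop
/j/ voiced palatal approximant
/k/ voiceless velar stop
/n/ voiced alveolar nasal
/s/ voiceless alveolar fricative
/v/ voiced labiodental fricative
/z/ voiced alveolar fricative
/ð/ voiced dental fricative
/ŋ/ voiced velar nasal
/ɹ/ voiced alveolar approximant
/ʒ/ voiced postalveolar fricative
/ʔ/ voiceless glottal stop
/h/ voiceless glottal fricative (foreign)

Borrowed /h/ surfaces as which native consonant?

/ʔ/ is closest: manner differs (fricative→stop, +4), place distance 0 (glottal→glottal), same voicing; total 4. Next closest is /s/ at distance 5.

ʔ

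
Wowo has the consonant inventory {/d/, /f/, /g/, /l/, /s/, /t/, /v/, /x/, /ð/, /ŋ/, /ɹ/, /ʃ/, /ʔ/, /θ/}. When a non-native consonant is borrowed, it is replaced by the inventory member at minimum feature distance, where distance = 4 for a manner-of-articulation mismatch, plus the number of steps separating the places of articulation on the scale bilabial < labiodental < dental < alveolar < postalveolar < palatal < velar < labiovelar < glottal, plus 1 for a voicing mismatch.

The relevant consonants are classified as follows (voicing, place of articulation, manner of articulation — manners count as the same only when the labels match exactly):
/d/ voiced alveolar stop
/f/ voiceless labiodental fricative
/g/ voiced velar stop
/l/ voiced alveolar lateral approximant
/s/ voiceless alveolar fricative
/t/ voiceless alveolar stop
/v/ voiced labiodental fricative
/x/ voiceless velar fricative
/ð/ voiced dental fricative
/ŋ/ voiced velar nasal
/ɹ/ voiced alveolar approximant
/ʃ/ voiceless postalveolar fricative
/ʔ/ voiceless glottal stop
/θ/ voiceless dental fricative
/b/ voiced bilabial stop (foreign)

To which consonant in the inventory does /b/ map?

/d/ is closest: same manner (stop), place distance 3 (bilabial→alveolar), same voicing; total 3. Next closest is /t/ at distance 4.

d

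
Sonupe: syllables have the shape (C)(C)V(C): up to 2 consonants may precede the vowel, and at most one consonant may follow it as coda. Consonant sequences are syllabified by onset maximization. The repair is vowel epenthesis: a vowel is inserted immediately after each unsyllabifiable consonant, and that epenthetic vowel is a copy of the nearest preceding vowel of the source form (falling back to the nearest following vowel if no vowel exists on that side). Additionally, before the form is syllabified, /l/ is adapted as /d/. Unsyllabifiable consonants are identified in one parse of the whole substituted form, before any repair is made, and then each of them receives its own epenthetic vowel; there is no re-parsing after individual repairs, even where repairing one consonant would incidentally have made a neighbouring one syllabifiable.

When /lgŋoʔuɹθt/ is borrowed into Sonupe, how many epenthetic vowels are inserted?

After substitution the input is /dgŋoʔuɹθt/.
The unsyllabifiable consonants are /d/, /θ/, /t/; each receives one epenthetic vowel.

3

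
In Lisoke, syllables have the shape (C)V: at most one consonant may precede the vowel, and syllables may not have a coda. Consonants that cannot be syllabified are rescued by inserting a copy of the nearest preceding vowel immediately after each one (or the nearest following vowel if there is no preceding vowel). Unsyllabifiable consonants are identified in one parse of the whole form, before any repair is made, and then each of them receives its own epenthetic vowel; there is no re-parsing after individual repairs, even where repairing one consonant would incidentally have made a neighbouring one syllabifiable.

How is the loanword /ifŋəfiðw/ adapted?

Syllabifying with onset maximization leaves /f/, /ð/, /w/ stranded (no codas are permitted; onsets are limited to one consonant).
Each unlicensed consonant becomes the onset of a new syllable: /f/ → /fi/, /ð/ → /ði/, /w/ → /wi/.

ifiŋəfiðiwi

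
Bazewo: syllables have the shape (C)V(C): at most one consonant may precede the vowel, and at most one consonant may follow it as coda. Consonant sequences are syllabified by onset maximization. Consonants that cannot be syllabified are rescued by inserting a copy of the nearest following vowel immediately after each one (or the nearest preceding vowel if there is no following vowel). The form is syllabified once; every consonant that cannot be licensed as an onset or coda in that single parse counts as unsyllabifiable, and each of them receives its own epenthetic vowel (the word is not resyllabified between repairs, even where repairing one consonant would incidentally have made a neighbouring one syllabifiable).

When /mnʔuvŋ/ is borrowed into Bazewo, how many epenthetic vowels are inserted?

3

The unsyllabifiable consonants are /m/, /n/, /ŋ/; each receives one epenthetic vowel.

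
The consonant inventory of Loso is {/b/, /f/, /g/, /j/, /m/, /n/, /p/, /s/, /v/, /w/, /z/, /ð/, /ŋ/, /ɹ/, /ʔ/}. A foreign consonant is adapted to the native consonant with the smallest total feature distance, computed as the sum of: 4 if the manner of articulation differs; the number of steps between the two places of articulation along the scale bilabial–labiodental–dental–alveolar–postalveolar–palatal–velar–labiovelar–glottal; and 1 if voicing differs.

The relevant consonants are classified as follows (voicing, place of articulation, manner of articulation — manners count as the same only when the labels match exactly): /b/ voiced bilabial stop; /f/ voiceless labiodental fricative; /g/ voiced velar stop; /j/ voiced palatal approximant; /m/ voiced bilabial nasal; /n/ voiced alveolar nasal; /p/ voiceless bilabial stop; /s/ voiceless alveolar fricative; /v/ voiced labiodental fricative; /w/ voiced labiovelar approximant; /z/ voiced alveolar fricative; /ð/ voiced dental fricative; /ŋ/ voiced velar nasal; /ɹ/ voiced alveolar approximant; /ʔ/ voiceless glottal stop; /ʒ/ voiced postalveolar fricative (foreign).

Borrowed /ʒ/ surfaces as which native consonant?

z

/z/ is closest: same manner (fricative), place distance 1 (postalveolar→alveolar), same voicing; total 1. Next closest is /s/ at distance 2.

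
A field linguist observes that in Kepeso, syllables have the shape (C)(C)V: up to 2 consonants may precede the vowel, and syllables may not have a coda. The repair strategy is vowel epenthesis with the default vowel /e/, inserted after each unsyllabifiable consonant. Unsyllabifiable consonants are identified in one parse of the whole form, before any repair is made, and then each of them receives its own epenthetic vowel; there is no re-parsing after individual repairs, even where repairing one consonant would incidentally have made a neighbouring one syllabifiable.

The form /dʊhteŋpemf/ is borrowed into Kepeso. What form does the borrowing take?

The consonants /m/, /f/ cannot be parsed into a legal (C)(C)V syllable (no codas are permitted; onsets may contain at most 2 consonants).
Inserting the epenthetic vowel yields /m/ → /me/, /f/ → /fe/.

dʊhteŋpemefe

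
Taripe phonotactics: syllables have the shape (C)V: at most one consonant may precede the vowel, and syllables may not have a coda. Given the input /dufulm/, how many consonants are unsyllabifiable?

The consonants /l/, /m/ cannot be parsed into a legal (C)V syllable (no codas are permitted; onsets are limited to one consonant).

2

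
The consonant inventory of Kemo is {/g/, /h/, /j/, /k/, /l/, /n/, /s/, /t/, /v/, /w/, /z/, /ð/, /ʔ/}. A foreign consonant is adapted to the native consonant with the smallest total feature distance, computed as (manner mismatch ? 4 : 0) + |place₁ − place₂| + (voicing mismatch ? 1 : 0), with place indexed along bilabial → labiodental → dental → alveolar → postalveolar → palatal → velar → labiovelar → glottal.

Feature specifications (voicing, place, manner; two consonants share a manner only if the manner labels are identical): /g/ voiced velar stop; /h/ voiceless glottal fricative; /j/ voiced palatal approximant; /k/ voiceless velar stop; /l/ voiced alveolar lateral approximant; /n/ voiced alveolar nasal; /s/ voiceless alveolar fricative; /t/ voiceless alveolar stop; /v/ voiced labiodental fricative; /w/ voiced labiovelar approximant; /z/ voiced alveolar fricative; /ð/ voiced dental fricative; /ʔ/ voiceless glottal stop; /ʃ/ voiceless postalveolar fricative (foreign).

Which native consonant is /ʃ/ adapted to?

s

/s/ is closest: same manner (fricative), place distance 1 (postalveolar→alveolar), same voicing; total 1. Next closest is /z/ at distance 2.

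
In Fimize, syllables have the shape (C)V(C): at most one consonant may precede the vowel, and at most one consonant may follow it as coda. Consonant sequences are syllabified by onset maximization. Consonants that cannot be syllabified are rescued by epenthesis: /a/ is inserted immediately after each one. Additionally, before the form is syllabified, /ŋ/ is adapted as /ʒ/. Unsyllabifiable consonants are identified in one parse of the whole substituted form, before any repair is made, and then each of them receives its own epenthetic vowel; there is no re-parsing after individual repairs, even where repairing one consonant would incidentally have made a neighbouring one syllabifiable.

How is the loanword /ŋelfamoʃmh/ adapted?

ʒelfamoʃmaha

Substitution: /ŋ/ → /ʒ/, giving /ʒelfamoʃmh/.
The consonants /m/, /h/ cannot be parsed into a legal (C)V(C) syllable (at most one coda consonant is licensed; onsets are limited to one consonant).
Inserting the epenthetic vowel yields /m/ → /ma/, /h/ → /ha/.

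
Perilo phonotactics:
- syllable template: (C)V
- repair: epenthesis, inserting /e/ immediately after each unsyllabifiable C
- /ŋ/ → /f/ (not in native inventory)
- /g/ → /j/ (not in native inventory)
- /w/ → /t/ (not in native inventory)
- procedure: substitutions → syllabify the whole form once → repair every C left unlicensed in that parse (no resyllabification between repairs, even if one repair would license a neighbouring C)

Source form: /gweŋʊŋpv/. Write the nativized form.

jetefʊfepeve

Substitution: /g/ → /j/, /w/ → /t/, /ŋ/ → /f/, giving /jtefʊfpv/.
Syllabifying with onset maximization leaves /j/, /f/, /p/, /v/ stranded (no codas are permitted; onsets are limited to one consonant).
Epenthesis after each stranded consonant: /j/ → /je/, /f/ → /fe/, /p/ → /pe/, /v/ → /ve/.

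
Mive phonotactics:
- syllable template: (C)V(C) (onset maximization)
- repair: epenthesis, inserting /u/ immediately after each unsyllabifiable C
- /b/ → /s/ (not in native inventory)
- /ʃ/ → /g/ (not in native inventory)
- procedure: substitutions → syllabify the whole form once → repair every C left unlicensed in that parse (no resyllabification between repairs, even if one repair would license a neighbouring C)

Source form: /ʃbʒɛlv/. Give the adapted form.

gusuʒɛlvu

Substitution: /ʃ/ → /g/, /b/ → /s/, giving /gsʒɛlv/.
Under (C)V(C), the unsyllabifiable consonants are /g/, /s/, /v/ (at most one coda consonant is licensed; onsets are limited to one consonant).
Each unlicensed consonant becomes the onset of a new syllable: /g/ → /gu/, /s/ → /su/, /v/ → /vu/.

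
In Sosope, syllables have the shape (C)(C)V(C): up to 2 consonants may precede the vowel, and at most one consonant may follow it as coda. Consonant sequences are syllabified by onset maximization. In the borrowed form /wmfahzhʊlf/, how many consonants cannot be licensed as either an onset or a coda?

2

Syllabifying with onset maximization leaves /w/, /f/ stranded (at most one coda consonant is licensed; onsets may contain at most 2 consonants).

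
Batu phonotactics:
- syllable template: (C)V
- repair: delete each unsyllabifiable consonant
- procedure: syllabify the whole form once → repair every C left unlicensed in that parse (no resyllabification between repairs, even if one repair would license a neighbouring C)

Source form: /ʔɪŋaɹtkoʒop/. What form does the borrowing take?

ʔɪŋakoʒo

Under (C)V, the unsyllabifiable consonants are /ɹ/, /t/, /p/ (no codas are permitted; onsets are limited to one consonant).
Each unlicensed consonant is deleted: /ɹ/, /t/, /p/.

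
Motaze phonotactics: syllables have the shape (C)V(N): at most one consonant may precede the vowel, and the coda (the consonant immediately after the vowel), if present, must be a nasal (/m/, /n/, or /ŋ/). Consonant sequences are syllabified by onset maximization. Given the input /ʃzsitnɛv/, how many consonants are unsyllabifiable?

4

Under (C)V(N), the unsyllabifiable consonants are /ʃ/, /z/, /t/, /v/ (only a nasal (/m/, /n/, or /ŋ/) is licensed in coda position; onsets are limited to one consonant).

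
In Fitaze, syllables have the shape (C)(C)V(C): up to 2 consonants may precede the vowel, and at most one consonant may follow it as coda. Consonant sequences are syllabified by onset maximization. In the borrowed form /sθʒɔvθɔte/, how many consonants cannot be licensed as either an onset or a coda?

Under (C)(C)V(C), the unsyllabifiable consonants are /s/ (at most one coda consonant is licensed; onsets may contain at most 2 consonants).

1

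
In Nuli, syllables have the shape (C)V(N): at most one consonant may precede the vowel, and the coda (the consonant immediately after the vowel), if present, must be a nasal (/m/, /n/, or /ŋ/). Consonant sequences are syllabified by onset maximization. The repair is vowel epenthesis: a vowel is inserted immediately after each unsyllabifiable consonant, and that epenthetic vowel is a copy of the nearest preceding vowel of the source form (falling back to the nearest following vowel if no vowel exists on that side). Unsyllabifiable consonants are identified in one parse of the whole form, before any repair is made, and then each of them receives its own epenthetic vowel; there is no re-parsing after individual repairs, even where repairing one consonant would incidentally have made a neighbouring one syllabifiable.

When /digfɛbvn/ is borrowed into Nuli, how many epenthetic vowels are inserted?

4

The unsyllabifiable consonants are /g/, /b/, /v/, /n/; each receives one epenthetic vowel.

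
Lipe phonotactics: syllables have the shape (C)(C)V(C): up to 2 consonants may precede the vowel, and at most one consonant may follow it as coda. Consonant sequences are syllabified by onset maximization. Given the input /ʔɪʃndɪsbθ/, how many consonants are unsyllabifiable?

Under (C)(C)V(C), the unsyllabifiable consonants are /b/, /θ/ (at most one coda consonant is licensed; onsets may contain at most 2 consonants).

2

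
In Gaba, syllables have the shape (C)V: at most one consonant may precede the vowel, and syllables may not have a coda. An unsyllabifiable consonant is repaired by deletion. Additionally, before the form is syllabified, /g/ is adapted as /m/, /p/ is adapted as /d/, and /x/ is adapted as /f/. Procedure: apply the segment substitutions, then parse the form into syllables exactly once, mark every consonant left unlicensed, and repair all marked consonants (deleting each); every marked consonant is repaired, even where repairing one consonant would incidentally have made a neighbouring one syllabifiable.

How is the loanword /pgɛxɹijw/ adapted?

mɛɹi

Substitution: /p/ → /d/, /g/ → /m/, /x/ → /f/, giving /dmɛfɹijw/.
The consonants /d/, /f/, /j/, /w/ cannot be parsed into a legal (C)V syllable (no codas are permitted; onsets are limited to one consonant).
Deleting the stranded consonants removes /d/, /f/, /j/, /w/.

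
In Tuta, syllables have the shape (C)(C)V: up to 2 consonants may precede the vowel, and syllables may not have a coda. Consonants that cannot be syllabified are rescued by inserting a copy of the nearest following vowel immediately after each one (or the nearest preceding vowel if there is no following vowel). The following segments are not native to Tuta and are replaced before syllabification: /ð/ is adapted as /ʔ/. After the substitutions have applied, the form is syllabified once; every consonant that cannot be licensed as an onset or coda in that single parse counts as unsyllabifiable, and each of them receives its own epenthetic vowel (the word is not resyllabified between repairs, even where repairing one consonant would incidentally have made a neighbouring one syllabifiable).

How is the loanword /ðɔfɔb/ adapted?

ʔɔfɔbɔ

Substitution: /ð/ → /ʔ/, giving /ʔɔfɔb/.
Syllabifying with onset maximization leaves /b/ stranded (no codas are permitted; onsets may contain at most 2 consonants).
Epenthesis after each stranded consonant: /b/ → /bɔ/.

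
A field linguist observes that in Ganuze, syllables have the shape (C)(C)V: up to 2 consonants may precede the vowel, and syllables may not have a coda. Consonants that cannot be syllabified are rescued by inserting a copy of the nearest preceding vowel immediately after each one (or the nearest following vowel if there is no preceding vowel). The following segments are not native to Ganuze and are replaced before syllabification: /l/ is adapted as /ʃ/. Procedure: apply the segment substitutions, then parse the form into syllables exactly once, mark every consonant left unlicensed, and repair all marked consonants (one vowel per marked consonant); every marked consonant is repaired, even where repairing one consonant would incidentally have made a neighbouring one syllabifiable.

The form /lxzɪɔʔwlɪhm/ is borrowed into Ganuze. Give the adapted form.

ʃɪxzɪɔʔɔwʃɪhɪmɪ

Substitution: /l/ → /ʃ/, giving /ʃxzɪɔʔwʃɪhm/.
Under (C)(C)V, the unsyllabifiable consonants are /ʃ/, /ʔ/, /h/, /m/ (no codas are permitted; onsets may contain at most 2 consonants).
Each unlicensed consonant becomes the onset of a new syllable: /ʃ/ → /ʃɪ/, /ʔ/ → /ʔɔ/, /h/ → /hɪ/, /m/ → /mɪ/.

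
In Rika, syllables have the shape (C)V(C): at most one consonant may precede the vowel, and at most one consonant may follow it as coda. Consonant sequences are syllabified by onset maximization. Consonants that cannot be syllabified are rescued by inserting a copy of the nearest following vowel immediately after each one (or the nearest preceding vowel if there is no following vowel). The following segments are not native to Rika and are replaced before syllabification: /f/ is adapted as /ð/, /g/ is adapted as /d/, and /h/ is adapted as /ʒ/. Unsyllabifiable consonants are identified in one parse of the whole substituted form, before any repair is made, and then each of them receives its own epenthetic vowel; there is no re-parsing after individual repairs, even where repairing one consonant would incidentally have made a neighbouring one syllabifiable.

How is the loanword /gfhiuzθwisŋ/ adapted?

diðiʒiuzθiwisŋi

Substitution: /g/ → /d/, /f/ → /ð/, /h/ → /ʒ/, giving /dðʒiuzθwisŋ/.
Under (C)V(C), the unsyllabifiable consonants are /d/, /ð/, /θ/, /ŋ/ (at most one coda consonant is licensed; onsets are limited to one consonant).
Epenthesis after each stranded consonant: /d/ → /di/, /ð/ → /ði/, /θ/ → /θi/, /ŋ/ → /ŋi/.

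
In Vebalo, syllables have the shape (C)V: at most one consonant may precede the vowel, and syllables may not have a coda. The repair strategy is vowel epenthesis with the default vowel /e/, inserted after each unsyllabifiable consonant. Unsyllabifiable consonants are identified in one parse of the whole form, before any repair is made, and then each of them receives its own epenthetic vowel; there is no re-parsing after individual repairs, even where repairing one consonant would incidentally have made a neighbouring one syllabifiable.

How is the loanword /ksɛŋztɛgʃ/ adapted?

The consonants /k/, /ŋ/, /z/, /g/, /ʃ/ cannot be parsed into a legal (C)V syllable (no codas are permitted; onsets are limited to one consonant).
Inserting the epenthetic vowel yields /k/ → /ke/, /ŋ/ → /ŋe/, /z/ → /ze/, /g/ → /ge/, /ʃ/ → /ʃe/.

kesɛŋezetɛgeʃe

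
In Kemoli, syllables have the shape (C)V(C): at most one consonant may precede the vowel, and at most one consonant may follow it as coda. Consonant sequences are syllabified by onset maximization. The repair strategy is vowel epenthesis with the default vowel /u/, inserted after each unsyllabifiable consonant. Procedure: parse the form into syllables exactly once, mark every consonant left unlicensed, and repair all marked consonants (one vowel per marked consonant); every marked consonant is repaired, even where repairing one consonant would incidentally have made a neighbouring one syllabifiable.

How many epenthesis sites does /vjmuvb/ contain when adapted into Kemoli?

3

The unsyllabifiable consonants are /v/, /j/, /b/; each receives one epenthetic vowel.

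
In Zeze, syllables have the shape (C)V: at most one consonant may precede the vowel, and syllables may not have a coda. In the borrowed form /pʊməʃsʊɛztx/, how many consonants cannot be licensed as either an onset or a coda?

Syllabifying with onset maximization leaves /ʃ/, /z/, /t/, /x/ stranded (no codas are permitted; onsets are limited to one consonant).

4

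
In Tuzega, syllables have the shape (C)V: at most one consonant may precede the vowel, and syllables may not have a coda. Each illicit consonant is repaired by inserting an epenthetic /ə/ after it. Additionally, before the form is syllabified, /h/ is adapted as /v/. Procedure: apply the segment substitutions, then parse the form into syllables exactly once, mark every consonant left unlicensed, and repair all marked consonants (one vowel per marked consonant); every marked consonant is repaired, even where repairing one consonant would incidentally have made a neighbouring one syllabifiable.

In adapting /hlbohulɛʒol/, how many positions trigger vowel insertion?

After substitution the input is /vlbovulɛʒol/.
The unsyllabifiable consonants are /v/, /l/, /l/; each receives one epenthetic vowel.

3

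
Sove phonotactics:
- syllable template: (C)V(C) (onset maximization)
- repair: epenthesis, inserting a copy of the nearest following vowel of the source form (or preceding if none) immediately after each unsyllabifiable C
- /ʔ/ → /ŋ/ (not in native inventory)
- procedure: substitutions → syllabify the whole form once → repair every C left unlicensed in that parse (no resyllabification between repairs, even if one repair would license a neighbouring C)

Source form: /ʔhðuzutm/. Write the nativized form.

ŋuhuðuzutmu

Substitution: /ʔ/ → /ŋ/, giving /ŋhðuzutm/.
Under (C)V(C), the unsyllabifiable consonants are /ŋ/, /h/, /m/ (at most one coda consonant is licensed; onsets are limited to one consonant).
Each unlicensed consonant becomes the onset of a new syllable: /ŋ/ → /ŋu/, /h/ → /hu/, /m/ → /mu/.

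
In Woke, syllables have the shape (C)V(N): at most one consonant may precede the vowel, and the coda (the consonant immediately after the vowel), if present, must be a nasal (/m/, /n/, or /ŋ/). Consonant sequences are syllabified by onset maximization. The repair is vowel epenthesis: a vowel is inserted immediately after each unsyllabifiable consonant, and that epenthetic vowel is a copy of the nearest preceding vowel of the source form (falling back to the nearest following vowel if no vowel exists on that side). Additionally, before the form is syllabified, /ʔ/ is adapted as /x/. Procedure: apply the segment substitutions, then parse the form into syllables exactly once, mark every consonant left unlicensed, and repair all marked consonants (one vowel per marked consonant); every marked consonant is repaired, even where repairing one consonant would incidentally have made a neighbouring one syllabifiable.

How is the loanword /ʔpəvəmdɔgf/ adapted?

xəpəvəmdɔgɔfɔ

Substitution: /ʔ/ → /x/, giving /xpəvəmdɔgf/.
The consonants /x/, /g/, /f/ cannot be parsed into a legal (C)V(N) syllable (only a nasal (/m/, /n/, or /ŋ/) is licensed in coda position; onsets are limited to one consonant).
Inserting the epenthetic vowel yields /x/ → /xə/, /g/ → /gɔ/, /f/ → /fɔ/.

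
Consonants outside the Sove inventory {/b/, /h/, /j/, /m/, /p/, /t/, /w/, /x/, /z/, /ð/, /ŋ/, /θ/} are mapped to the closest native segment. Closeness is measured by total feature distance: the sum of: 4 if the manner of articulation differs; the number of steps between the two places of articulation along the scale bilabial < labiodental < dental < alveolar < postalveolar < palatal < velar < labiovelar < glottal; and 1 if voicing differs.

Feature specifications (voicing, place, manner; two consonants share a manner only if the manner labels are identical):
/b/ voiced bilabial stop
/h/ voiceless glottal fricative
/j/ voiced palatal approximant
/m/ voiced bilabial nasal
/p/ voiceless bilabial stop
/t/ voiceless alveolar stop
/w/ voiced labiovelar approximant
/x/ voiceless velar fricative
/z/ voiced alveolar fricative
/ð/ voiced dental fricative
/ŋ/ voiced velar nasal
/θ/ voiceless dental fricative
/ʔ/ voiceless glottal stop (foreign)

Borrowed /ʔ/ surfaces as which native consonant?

/h/ is closest: manner differs (stop→fricative, +4), place distance 0 (glottal→glottal), same voicing; total 4. Next closest is /t/ at distance 5.

h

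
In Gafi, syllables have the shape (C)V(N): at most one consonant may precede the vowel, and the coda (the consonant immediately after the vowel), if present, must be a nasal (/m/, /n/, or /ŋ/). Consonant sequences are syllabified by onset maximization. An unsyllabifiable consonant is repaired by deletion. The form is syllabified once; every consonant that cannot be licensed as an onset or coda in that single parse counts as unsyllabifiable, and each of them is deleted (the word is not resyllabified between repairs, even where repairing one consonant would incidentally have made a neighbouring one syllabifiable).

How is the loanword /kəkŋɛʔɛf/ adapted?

kəŋɛʔɛ

The consonants /k/, /f/ cannot be parsed into a legal (C)V(N) syllable (only a nasal (/m/, /n/, or /ŋ/) is licensed in coda position; onsets are limited to one consonant).
Deletion applies to /k/, /f/.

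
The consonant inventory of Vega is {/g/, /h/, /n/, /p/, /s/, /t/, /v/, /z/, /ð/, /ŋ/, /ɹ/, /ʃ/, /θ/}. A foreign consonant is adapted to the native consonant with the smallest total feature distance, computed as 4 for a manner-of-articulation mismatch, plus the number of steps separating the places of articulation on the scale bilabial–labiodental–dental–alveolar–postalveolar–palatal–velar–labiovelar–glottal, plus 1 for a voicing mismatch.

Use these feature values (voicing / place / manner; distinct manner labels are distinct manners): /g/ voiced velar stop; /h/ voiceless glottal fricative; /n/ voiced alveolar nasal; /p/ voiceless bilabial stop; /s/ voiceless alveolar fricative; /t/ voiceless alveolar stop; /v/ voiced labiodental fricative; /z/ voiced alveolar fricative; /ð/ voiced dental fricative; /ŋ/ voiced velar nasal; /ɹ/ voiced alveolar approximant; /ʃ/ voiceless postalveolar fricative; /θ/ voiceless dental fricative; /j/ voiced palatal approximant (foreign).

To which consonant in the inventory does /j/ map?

ɹ

/ɹ/ is closest: same manner (approximant), place distance 2 (palatal→alveolar), same voicing; total 2. Next closest is /g/ at distance 5.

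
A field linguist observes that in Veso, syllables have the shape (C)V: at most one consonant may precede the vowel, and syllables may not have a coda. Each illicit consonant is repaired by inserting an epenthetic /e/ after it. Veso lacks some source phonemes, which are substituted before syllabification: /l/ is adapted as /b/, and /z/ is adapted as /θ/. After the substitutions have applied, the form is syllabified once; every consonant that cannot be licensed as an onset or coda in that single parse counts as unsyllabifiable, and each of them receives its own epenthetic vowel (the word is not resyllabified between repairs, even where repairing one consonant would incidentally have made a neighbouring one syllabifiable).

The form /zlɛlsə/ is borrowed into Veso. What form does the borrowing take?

θebɛbesə

Substitution: /z/ → /θ/, /l/ → /b/, giving /θbɛbsə/.
Under (C)V, the unsyllabifiable consonants are /θ/, /b/ (no codas are permitted; onsets are limited to one consonant).
Each unlicensed consonant becomes the onset of a new syllable: /θ/ → /θe/, /b/ → /be/.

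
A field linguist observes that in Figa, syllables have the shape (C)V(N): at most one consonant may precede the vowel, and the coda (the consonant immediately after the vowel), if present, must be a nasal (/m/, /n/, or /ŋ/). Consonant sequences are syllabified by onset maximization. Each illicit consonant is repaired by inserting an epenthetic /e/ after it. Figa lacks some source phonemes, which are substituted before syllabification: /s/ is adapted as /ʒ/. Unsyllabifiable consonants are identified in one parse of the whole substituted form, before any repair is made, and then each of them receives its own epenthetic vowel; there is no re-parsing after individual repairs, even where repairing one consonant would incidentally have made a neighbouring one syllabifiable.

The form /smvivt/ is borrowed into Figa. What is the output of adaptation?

ʒemevivete

Substitution: /s/ → /ʒ/, giving /ʒmvivt/.
Syllabifying with onset maximization leaves /ʒ/, /m/, /v/, /t/ stranded (only a nasal (/m/, /n/, or /ŋ/) is licensed in coda position; onsets are limited to one consonant).
Inserting the epenthetic vowel yields /ʒ/ → /ʒe/, /m/ → /me/, /v/ → /ve/, /t/ → /te/.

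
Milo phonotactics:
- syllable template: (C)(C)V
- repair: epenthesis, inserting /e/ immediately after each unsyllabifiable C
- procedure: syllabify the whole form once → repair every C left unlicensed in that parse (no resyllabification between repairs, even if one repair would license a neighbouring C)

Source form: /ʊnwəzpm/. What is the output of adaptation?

ʊnwəzepeme

Under (C)(C)V, the unsyllabifiable consonants are /z/, /p/, /m/ (no codas are permitted; onsets may contain at most 2 consonants).
Each unlicensed consonant becomes the onset of a new syllable: /z/ → /ze/, /p/ → /pe/, /m/ → /me/.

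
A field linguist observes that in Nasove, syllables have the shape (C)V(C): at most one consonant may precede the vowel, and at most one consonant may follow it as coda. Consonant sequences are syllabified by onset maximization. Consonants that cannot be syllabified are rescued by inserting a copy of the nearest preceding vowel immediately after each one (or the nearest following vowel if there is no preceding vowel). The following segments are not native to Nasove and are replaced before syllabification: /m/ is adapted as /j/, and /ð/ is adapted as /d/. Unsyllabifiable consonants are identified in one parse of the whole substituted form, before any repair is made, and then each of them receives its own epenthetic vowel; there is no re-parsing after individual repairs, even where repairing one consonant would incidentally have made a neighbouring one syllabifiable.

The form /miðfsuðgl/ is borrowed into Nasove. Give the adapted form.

Substitution: /m/ → /j/, /ð/ → /d/, giving /jidfsudgl/.
Syllabifying with onset maximization leaves /f/, /g/, /l/ stranded (at most one coda consonant is licensed; onsets are limited to one consonant).
Epenthesis after each stranded consonant: /f/ → /fi/, /g/ → /gu/, /l/ → /lu/.

jidfisudgulu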